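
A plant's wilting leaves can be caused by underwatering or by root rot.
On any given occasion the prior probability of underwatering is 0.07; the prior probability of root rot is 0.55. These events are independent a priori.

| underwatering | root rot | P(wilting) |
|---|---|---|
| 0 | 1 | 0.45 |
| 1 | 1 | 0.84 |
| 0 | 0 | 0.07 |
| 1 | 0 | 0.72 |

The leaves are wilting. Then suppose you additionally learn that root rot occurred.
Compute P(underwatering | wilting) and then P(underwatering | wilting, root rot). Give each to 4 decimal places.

P(wilting) = 0.07×0.93×0.45 + 0.45×0.93×0.55 + 0.72×0.07×0.45 + 0.84×0.07×0.55 = 0.029295 + 0.230175 + 0.022680 + 0.032340 = 0.314490
Of this, 0.055020 comes from 0.022680 + 0.032340 (the underwatering=true cases).
Hence the posterior is 0.055020/0.314490 ≈ 0.1749.

Now also conditioning on root rot=true:
Enumerate both values of underwatering and weight by the priors:
  P(wilting | root rot) = 0.45×0.93 + 0.84×0.07
        = 0.418500 + 0.058800 = 0.477300
The terms with underwatering present sum to 0.058800, so
  P(underwatering | wilting, root rot) = 0.058800 / 0.477300 ≈ 0.1232
— root rot explains away the evidence for underwatering.

P(underwatering | wilting) ≈ 0.1749; P(underwatering | wilting, root rot) ≈ 0.1232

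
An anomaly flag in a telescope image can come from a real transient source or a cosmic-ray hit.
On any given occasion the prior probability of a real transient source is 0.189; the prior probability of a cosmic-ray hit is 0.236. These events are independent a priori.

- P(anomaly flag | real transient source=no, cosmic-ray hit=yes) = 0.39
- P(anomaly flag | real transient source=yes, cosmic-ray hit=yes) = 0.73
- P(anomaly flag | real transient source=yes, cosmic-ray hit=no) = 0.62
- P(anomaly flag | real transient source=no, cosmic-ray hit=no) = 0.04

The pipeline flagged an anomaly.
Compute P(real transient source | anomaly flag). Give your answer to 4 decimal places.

P(real transient source | anomaly flag) ≈ 0.5511

Weight on real transient source=true, given the evidence: 0.089526 + 0.032561 = 0.122087
The normalizing constant is 0.04×0.811×0.764 + 0.39×0.811×0.236 + 0.62×0.189×0.764 + 0.73×0.189×0.236 = 0.221515
Posterior = 0.122087 / 0.221515 ≈ 0.5511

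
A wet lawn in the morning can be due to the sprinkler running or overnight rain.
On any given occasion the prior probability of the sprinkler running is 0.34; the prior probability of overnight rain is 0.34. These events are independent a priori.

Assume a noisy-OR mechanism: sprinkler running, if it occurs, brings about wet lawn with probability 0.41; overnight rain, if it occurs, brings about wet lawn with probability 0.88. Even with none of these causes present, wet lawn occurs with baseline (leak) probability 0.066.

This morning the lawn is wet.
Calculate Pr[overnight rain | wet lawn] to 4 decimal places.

Under noisy-OR, P(wet lawn | causes) = 1 − (1−0.066)·∏(1−qᵢ) over the active causes.
P(wet lawn) = 0.066·0.66·0.66 + 0.88792·0.66·0.34 + 0.44894·0.34·0.66 + 0.933873·0.34·0.34 = 0.028750 + 0.199249 + 0.100742 + 0.107956 = 0.436697
Restricting to configurations with overnight rain present: 0.199249 + 0.107956 = 0.307205.
Hence the posterior is 0.307205/0.436697 ≈ 0.7035.

Pr[overnight rain | wet lawn] ≈ 0.7035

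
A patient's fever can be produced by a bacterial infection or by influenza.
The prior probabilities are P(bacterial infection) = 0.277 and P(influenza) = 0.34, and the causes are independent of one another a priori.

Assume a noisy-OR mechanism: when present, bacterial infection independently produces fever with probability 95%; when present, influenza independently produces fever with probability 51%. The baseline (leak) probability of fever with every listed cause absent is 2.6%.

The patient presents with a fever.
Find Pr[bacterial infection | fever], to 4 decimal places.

Pr[bacterial infection | fever] ≈ 0.6536

Under noisy-OR, P(fever | causes) = 1 − (1−0.026)·∏(1−qᵢ) over the active causes.
P(fever) = 0.026×0.723×0.66 + 0.52274×0.723×0.34 + 0.9513×0.277×0.66 + 0.976137×0.277×0.34 = 0.012407 + 0.128500 + 0.173917 + 0.091933 = 0.406757
The bacterial infection-present share is 0.173917 + 0.091933 = 0.265850.
Hence the posterior is 0.265850/0.406757 ≈ 0.6536.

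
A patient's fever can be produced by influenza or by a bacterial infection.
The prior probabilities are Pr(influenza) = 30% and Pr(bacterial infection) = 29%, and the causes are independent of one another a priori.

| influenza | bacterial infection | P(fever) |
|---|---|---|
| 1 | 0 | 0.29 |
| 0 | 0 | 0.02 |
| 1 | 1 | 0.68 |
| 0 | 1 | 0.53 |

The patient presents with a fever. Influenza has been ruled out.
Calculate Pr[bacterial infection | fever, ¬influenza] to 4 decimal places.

Pr[bacterial infection | fever, ¬influenza] ≈ 0.9154

Weight on bacterial infection=true, given the evidence: 0.53*0.29 = 0.153700
The normalizing constant is 0.02*0.71 + 0.53*0.29 = 0.167900
P(bacterial infection | fever, ¬influenza) = 0.153700/0.167900 ≈ 0.9154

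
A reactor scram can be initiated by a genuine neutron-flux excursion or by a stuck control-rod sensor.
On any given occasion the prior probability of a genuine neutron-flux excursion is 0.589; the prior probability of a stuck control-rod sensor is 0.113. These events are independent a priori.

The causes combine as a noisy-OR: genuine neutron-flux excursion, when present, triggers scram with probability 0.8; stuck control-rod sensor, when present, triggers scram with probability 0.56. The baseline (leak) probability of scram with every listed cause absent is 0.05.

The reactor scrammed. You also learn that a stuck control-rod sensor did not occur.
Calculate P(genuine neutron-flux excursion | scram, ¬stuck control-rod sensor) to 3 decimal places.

P(genuine neutron-flux excursion | scram, ¬stuck control-rod sensor) ≈ 0.959

Under noisy-OR, P(scram | causes) = 1 − (1−0.05)·∏(1−qᵢ) over the active causes.
By total probability over both values of genuine neutron-flux excursion:
  P(scram | ¬stuck control-rod sensor) = 0.05·0.411 + 0.81·0.589
        = 0.020550 + 0.477090 = 0.497640
Keeping only the genuine neutron-flux excursion-present terms gives 0.477090, so
  P(genuine neutron-flux excursion | scram, ¬stuck control-rod sensor) = 0.477090 / 0.497640 ≈ 0.959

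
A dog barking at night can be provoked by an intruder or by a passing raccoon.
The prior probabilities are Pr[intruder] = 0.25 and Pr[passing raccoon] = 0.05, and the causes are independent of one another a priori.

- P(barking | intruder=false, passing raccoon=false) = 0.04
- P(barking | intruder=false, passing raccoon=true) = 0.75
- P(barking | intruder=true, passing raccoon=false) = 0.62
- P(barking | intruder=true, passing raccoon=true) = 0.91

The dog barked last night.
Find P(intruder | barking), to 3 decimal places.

Numerator (weight on configurations with intruder): 0.147250 + 0.011375 = 0.158625
Normalizer over all consistent configurations: 0.04*0.75*0.95 + 0.75*0.75*0.05 + 0.62*0.25*0.95 + 0.91*0.25*0.05 = 0.215250
P(intruder | barking) = 0.158625/0.215250 ≈ 0.737

P(intruder | barking) ≈ 0.737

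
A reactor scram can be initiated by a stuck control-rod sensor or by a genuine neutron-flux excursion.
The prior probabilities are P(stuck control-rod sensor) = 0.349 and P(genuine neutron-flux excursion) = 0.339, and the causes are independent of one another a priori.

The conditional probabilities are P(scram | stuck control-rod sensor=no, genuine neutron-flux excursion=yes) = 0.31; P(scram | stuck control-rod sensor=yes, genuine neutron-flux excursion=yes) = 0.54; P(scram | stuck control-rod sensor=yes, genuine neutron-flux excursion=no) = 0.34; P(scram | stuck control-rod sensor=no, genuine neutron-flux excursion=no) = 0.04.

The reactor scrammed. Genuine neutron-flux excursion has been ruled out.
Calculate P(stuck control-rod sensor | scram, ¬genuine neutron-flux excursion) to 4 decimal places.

Weight on stuck control-rod sensor=true, given the evidence: 0.34*0.349 = 0.118660
Denominator P(scram | ¬genuine neutron-flux excursion): 0.04*0.651 + 0.34*0.349 = 0.144700
P(stuck control-rod sensor | scram, ¬genuine neutron-flux excursion) = 0.118660/0.144700 ≈ 0.8200

P(stuck control-rod sensor | scram, ¬genuine neutron-flux excursion) ≈ 0.8200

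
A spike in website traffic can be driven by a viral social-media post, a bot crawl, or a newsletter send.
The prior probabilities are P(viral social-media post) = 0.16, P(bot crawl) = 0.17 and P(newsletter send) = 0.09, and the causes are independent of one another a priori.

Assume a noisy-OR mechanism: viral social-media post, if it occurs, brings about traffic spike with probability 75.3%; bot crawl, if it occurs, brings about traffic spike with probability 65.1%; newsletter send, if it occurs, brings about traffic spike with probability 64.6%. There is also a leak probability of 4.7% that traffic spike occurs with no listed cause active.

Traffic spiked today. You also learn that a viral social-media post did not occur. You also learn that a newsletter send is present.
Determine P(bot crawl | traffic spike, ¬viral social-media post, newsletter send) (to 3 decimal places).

P(bot crawl | traffic spike, ¬viral social-media post, newsletter send) ≈ 0.214

Under noisy-OR, P(traffic spike | causes) = 1 − (1−0.047)·∏(1−qᵢ) over the active causes.
P(traffic spike | ¬viral social-media post, newsletter send) = 0.662638×0.83 + 0.882261×0.17 = 0.549990 + 0.149984 = 0.699974
Restricting to configurations with bot crawl present: 0.882261×0.17 = 0.149984.
So P(bot crawl | traffic spike, ¬viral social-media post, newsletter send) = 0.149984/0.699974 ≈ 0.214.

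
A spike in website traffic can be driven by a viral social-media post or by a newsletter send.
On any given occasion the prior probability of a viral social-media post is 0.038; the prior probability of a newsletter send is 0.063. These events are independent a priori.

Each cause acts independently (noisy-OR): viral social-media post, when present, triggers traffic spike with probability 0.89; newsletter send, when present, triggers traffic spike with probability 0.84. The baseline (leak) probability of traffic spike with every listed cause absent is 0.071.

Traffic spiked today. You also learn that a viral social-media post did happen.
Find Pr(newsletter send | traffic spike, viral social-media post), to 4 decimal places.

Pr(newsletter send | traffic spike, viral social-media post) ≈ 0.0686

Under noisy-OR, P(traffic spike | causes) = 1 − (1−0.071)·∏(1−qᵢ) over the active causes.
By total probability over both values of newsletter send:
  P(traffic spike | viral social-media post) = 0.89781×0.937 + 0.98365×0.063
        = 0.841248 + 0.061970 = 0.903218
Configurations with newsletter send contribute 0.061970, so
  P(newsletter send | traffic spike, viral social-media post) = 0.061970 / 0.903218 ≈ 0.0686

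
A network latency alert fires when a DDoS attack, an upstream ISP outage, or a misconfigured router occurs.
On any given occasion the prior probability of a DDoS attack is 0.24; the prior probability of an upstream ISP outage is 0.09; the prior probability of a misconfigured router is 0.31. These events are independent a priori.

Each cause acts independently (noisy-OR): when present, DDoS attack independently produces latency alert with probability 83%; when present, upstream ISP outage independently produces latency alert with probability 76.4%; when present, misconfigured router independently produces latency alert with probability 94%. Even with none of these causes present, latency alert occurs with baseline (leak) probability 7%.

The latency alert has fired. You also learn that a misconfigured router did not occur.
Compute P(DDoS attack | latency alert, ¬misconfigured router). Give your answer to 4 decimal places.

Under noisy-OR, P(latency alert | causes) = 1 − (1−0.07)·∏(1−qᵢ) over the active causes.
Numerator (weight on configurations with DDoS attack): 0.183871 + 0.020794 = 0.204665
Denominator P(latency alert | ¬misconfigured router): 0.07×0.76×0.91 + 0.78052×0.76×0.09 + 0.8419×0.24×0.91 + 0.962688×0.24×0.09 = 0.306465
P(DDoS attack | latency alert, ¬misconfigured router) = 0.204665/0.306465 ≈ 0.6678

P(DDoS attack | latency alert, ¬misconfigured router) ≈ 0.6678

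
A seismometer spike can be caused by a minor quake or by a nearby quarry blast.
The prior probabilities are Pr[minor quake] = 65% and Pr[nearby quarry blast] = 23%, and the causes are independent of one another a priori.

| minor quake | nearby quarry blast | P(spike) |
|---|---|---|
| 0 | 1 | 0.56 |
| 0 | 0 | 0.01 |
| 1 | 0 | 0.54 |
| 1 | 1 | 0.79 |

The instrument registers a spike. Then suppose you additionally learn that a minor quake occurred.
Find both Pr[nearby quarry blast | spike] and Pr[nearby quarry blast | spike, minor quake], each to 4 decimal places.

Pr[nearby quarry blast | spike] ≈ 0.3741; Pr[nearby quarry blast | spike, minor quake] ≈ 0.3041

By total probability over the 4 (minor quake, nearby quarry blast) configurations:
  P(spike) = 0.01*0.35*0.77 + 0.56*0.35*0.23 + 0.54*0.65*0.77 + 0.79*0.65*0.23
        = 0.002695 + 0.045080 + 0.270270 + 0.118105 = 0.436150
Configurations with nearby quarry blast contribute 0.163185, so
  P(nearby quarry blast | spike) = 0.163185 / 0.436150 ≈ 0.3741

Now also conditioning on minor quake=true:
By total probability over both values of nearby quarry blast:
  P(spike | minor quake) = 0.54*0.77 + 0.79*0.23
        = 0.415800 + 0.181700 = 0.597500
Configurations with nearby quarry blast contribute 0.181700, so
  P(nearby quarry blast | spike, minor quake) = 0.181700 / 0.597500 ≈ 0.3041
The drop from 0.3741 to 0.3041 is the explaining-away (discounting) effect.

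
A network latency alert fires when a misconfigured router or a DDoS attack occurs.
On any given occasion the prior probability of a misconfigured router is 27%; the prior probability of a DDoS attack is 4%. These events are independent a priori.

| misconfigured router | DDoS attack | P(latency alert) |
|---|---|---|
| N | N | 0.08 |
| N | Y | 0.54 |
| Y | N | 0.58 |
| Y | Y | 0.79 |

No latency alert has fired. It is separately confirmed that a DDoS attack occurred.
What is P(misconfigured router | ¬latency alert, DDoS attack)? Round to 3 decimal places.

P(misconfigured router | ¬latency alert, DDoS attack) ≈ 0.144

P(¬latency alert | DDoS attack) = 0.46·0.73 + 0.21·0.27 = 0.335800 + 0.056700 = 0.392500
The misconfigured router-present share is 0.21·0.27 = 0.056700.
So P(misconfigured router | ¬latency alert, DDoS attack) = 0.056700/0.392500 ≈ 0.144.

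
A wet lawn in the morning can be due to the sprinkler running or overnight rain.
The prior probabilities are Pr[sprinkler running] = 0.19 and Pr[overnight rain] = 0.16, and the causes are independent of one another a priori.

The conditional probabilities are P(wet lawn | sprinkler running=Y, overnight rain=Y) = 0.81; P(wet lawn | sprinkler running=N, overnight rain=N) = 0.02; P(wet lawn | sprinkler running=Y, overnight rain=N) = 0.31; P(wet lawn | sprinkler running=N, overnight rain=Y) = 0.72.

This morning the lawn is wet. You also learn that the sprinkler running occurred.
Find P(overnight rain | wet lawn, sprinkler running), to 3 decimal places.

Weight on overnight rain=true, given the evidence: 0.81×0.16 = 0.129600
Normalizer over all consistent configurations: 0.31×0.84 + 0.81×0.16 = 0.390000
Posterior = 0.129600 / 0.390000 ≈ 0.332

P(overnight rain | wet lawn, sprinkler running) ≈ 0.332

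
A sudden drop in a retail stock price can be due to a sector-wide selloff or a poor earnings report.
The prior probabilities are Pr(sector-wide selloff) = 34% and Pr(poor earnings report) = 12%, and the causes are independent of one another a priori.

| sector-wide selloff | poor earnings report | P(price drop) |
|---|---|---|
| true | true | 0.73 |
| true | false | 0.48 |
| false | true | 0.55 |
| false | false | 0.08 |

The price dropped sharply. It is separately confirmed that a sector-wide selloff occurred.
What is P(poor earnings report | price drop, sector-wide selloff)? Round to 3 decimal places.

P(price drop | sector-wide selloff) = 0.48*0.88 + 0.73*0.12 = 0.422400 + 0.087600 = 0.510000
Of this, 0.087600 comes from 0.73*0.12 (the poor earnings report=true cases).
So P(poor earnings report | price drop, sector-wide selloff) = 0.087600/0.510000 ≈ 0.172.

P(poor earnings report | price drop, sector-wide selloff) ≈ 0.172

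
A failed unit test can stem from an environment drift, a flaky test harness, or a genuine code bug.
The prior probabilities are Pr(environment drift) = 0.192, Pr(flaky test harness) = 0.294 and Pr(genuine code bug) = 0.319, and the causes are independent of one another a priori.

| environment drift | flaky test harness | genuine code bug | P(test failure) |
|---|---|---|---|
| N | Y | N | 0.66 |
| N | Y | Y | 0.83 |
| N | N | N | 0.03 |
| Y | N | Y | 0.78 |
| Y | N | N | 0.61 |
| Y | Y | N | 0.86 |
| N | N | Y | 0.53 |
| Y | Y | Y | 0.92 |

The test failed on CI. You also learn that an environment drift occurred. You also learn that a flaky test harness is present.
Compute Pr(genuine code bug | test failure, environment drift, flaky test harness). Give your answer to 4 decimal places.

P(test failure | environment drift, flaky test harness) = 0.86×0.681 + 0.92×0.319 = 0.585660 + 0.293480 = 0.879140
The genuine code bug-present share is 0.92×0.319 = 0.293480.
Hence the posterior is 0.293480/0.879140 ≈ 0.3338.

Pr(genuine code bug | test failure, environment drift, flaky test harness) ≈ 0.3338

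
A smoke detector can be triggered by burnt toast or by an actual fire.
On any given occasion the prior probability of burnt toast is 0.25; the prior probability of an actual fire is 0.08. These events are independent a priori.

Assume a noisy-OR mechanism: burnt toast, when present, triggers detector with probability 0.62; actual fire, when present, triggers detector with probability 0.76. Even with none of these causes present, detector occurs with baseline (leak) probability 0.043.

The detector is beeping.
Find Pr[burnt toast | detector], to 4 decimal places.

Under noisy-OR, P(detector | causes) = 1 − (1−0.043)·∏(1−qᵢ) over the active causes.
Numerator (weight on configurations with burnt toast): 0.146358 + 0.018254 = 0.164612
Normalizer over all consistent configurations: 0.043×0.75×0.92 + 0.77032×0.75×0.08 + 0.63634×0.25×0.92 + 0.912722×0.25×0.08 = 0.240501
P(burnt toast | detector) = 0.164612/0.240501 ≈ 0.6845

Pr[burnt toast | detector] ≈ 0.6845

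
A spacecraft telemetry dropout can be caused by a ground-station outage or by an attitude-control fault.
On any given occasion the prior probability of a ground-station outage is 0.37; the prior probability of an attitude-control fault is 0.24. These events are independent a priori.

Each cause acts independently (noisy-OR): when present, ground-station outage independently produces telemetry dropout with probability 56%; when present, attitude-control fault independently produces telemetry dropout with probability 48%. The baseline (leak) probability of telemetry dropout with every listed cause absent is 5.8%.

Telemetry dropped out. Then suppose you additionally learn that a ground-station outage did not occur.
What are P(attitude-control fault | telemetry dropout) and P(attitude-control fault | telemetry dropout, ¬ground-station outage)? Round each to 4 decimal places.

Under noisy-OR, P(telemetry dropout | causes) = 1 − (1−0.058)·∏(1−qᵢ) over the active causes.
By total probability over the 4 (ground-station outage, attitude-control fault) configurations:
  P(telemetry dropout) = 0.058·0.63·0.76 + 0.51016·0.63·0.24 + 0.58552·0.37·0.76 + 0.78447·0.37·0.24
        = 0.027770 + 0.077136 + 0.164648 + 0.069661 = 0.339215
Configurations with attitude-control fault contribute 0.146797, so
  P(attitude-control fault | telemetry dropout) = 0.146797 / 0.339215 ≈ 0.4328

Now condition on the additional information:
Sum P(telemetry dropout|·) weighted by the priors over both values of attitude-control fault:
  P(telemetry dropout | ¬ground-station outage) = 0.058×0.76 + 0.51016×0.24
        = 0.044080 + 0.122438 = 0.166518
Keeping only the attitude-control fault-present terms gives 0.122438, so
  P(attitude-control fault | telemetry dropout, ¬ground-station outage) = 0.122438 / 0.166518 ≈ 0.7353
Ruling out ground-station outage raises the posterior on attitude-control fault — the flip side of explaining away.

P(attitude-control fault | telemetry dropout) ≈ 0.4328; P(attitude-control fault | telemetry dropout, ¬ground-station outage) ≈ 0.7353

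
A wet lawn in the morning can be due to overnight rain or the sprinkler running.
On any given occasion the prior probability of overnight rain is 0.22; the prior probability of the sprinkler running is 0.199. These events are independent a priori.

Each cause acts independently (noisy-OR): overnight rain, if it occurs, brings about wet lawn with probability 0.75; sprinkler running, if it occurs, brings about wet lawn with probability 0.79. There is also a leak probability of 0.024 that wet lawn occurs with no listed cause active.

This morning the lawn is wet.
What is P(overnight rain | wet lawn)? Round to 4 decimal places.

Under noisy-OR, P(wet lawn | causes) = 1 − (1−0.024)·∏(1−qᵢ) over the active causes.
P(wet lawn) = 0.024*0.78*0.801 + 0.79504*0.78*0.199 + 0.756*0.22*0.801 + 0.94876*0.22*0.199 = 0.014995 + 0.123406 + 0.133222 + 0.041537 = 0.313160
Of this, 0.174759 comes from 0.133222 + 0.041537 (the overnight rain=true cases).
So P(overnight rain | wet lawn) = 0.174759/0.313160 ≈ 0.5581.

P(overnight rain | wet lawn) ≈ 0.5581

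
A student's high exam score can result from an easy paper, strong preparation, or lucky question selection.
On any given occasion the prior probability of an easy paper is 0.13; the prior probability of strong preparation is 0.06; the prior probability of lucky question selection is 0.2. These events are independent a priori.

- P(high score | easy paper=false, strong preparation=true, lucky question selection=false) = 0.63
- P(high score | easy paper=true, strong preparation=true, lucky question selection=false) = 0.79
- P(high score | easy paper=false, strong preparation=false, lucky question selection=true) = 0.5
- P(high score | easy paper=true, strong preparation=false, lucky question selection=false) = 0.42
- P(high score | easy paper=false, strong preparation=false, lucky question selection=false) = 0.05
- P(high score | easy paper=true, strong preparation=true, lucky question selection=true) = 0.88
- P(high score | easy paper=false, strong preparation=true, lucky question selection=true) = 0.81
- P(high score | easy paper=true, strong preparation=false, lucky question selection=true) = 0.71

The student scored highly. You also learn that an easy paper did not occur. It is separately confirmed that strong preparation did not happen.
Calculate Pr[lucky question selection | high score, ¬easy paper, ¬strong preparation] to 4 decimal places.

For the numerator, keep only lucky question selection=true terms: 0.5*0.2 = 0.100000
Normalizer over all consistent configurations: 0.05*0.8 + 0.5*0.2 = 0.140000
Posterior = 0.100000 / 0.140000 ≈ 0.7143

Pr[lucky question selection | high score, ¬easy paper, ¬strong preparation] ≈ 0.7143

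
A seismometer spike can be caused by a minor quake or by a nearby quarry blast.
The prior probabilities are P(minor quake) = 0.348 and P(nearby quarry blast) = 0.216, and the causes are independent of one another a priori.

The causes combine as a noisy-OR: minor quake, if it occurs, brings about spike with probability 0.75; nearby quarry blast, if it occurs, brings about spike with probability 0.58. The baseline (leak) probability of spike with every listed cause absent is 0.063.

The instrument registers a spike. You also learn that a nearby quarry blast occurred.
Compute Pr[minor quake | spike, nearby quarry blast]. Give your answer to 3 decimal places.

Under noisy-OR, P(spike | causes) = 1 − (1−0.063)·∏(1−qᵢ) over the active causes.
Enumerate both values of minor quake and weight by the priors:
  P(spike | nearby quarry blast) = 0.60646×0.652 + 0.901615×0.348
        = 0.395412 + 0.313762 = 0.709174
Keeping only the minor quake-present terms gives 0.313762, so
  P(minor quake | spike, nearby quarry blast) = 0.313762 / 0.709174 ≈ 0.442

Pr[minor quake | spike, nearby quarry blast] ≈ 0.442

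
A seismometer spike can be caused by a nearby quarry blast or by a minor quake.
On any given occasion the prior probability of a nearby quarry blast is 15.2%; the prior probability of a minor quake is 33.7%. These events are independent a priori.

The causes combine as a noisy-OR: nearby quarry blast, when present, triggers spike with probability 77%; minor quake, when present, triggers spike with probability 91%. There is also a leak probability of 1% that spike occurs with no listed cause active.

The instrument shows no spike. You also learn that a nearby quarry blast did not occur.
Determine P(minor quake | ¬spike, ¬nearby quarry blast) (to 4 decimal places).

P(minor quake | ¬spike, ¬nearby quarry blast) ≈ 0.0437

Under noisy-OR, P(spike | causes) = 1 − (1−0.01)·∏(1−qᵢ) over the active causes.
Enumerate both values of minor quake and weight by the priors:
  P(¬spike | ¬nearby quarry blast) = 0.99*0.663 + 0.0891*0.337
        = 0.656370 + 0.030027 = 0.686397
Configurations with minor quake contribute 0.030027, so
  P(minor quake | ¬spike, ¬nearby quarry blast) = 0.030027 / 0.686397 ≈ 0.0437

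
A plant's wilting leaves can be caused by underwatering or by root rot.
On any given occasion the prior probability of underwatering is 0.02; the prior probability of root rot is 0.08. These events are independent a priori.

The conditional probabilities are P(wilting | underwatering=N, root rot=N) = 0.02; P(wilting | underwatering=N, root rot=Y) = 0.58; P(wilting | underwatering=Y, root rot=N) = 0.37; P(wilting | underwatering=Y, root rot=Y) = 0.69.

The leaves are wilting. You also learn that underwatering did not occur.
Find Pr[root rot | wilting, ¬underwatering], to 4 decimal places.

P(wilting | ¬underwatering) = 0.02*0.92 + 0.58*0.08 = 0.018400 + 0.046400 = 0.064800
Of this, 0.046400 comes from 0.58*0.08 (the root rot=true cases).
Hence the posterior is 0.046400/0.064800 ≈ 0.7160.

Pr[root rot | wilting, ¬underwatering] ≈ 0.7160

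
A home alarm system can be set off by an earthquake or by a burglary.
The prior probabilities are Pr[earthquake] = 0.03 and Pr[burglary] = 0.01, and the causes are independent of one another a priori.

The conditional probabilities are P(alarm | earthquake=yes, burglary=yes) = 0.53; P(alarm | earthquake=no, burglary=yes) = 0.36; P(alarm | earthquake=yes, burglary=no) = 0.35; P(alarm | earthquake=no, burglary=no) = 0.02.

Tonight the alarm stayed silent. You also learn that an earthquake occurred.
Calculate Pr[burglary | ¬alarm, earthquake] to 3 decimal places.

For the numerator, keep only burglary=true terms: 0.47·0.01 = 0.004700
Normalizer over all consistent configurations: 0.65·0.99 + 0.47·0.01 = 0.648200
P(burglary | ¬alarm, earthquake) = 0.004700/0.648200 ≈ 0.007

Pr[burglary | ¬alarm, earthquake] ≈ 0.007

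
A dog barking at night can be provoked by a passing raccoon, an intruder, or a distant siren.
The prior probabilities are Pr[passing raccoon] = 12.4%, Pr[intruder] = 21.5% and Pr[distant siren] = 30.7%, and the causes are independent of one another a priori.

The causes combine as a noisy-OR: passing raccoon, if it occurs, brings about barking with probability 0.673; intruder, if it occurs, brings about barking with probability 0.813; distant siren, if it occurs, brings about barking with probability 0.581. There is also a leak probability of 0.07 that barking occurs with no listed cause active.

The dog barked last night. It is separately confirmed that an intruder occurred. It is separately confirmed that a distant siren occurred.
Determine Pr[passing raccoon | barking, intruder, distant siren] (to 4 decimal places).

Pr[passing raccoon | barking, intruder, distant siren] ≈ 0.1297

Under noisy-OR, P(barking | causes) = 1 − (1−0.07)·∏(1−qᵢ) over the active causes.
P(barking | intruder, distant siren) = 0.927132·0.876 + 0.976172·0.124 = 0.812168 + 0.121045 = 0.933213
Of this, 0.121045 comes from 0.976172·0.124 (the passing raccoon=true cases).
P(passing raccoon | barking, intruder, distant siren) = 0.121045 / 0.933213 ≈ 0.1297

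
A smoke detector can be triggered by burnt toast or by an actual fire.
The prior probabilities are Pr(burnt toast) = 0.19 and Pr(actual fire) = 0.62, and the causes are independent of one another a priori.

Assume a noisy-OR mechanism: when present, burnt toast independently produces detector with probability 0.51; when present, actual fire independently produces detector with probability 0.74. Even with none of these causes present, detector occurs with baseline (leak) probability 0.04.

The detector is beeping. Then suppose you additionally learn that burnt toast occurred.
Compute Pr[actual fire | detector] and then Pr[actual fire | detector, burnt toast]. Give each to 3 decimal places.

Under noisy-OR, P(detector | causes) = 1 − (1−0.04)·∏(1−qᵢ) over the active causes.
Numerator (weight on configurations with actual fire): 0.376851 + 0.103393 = 0.480244
Normalizer over all consistent configurations: 0.04·0.81·0.38 + 0.7504·0.81·0.62 + 0.5296·0.19·0.38 + 0.877696·0.19·0.62 = 0.530793
Posterior = 0.480244 / 0.530793 ≈ 0.905

With the extra evidence:
Enumerate both values of actual fire and weight by the priors:
  P(detector | burnt toast) = 0.5296×0.38 + 0.877696×0.62
        = 0.201248 + 0.544172 = 0.745420
Keeping only the actual fire-present terms gives 0.544172, so
  P(actual fire | detector, burnt toast) = 0.544172 / 0.745420 ≈ 0.730

Pr[actual fire | detector] ≈ 0.905; Pr[actual fire | detector, burnt toast] ≈ 0.730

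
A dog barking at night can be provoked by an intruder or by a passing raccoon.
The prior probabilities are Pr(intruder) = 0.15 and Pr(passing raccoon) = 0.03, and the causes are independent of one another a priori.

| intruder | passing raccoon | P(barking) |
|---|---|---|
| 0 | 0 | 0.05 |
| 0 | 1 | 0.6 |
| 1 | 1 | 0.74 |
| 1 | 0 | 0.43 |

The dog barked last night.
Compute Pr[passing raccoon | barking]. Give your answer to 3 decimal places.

Pr[passing raccoon | barking] ≈ 0.152

By total probability over the 4 (intruder, passing raccoon) configurations:
  P(barking) = 0.05·0.85·0.97 + 0.6·0.85·0.03 + 0.43·0.15·0.97 + 0.74·0.15·0.03
        = 0.041225 + 0.015300 + 0.062565 + 0.003330 = 0.122420
Configurations with passing raccoon contribute 0.018630, so
  P(passing raccoon | barking) = 0.018630 / 0.122420 ≈ 0.152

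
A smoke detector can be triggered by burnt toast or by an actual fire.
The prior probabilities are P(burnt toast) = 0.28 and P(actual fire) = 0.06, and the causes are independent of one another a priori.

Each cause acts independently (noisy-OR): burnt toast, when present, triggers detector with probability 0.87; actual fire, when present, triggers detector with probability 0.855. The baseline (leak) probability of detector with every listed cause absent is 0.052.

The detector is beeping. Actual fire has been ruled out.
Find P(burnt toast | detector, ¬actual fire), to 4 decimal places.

P(burnt toast | detector, ¬actual fire) ≈ 0.8677

Under noisy-OR, P(detector | causes) = 1 − (1−0.052)·∏(1−qᵢ) over the active causes.
Weight on burnt toast=true, given the evidence: 0.87676×0.28 = 0.245493
Denominator P(detector | ¬actual fire): 0.052×0.72 + 0.87676×0.28 = 0.282933
Posterior = 0.245493 / 0.282933 ≈ 0.8677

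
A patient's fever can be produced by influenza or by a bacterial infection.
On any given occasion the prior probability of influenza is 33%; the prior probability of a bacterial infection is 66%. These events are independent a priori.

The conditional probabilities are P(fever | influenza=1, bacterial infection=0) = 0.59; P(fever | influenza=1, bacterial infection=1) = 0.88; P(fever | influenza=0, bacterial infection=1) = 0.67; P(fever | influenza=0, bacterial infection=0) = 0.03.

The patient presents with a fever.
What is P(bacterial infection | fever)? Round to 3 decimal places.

P(bacterial infection | fever) ≈ 0.870

P(fever) = 0.03×0.67×0.34 + 0.67×0.67×0.66 + 0.59×0.33×0.34 + 0.88×0.33×0.66 = 0.006834 + 0.296274 + 0.066198 + 0.191664 = 0.560970
Restricting to configurations with bacterial infection present: 0.296274 + 0.191664 = 0.487938.
P(bacterial infection | fever) = 0.487938 / 0.560970 ≈ 0.870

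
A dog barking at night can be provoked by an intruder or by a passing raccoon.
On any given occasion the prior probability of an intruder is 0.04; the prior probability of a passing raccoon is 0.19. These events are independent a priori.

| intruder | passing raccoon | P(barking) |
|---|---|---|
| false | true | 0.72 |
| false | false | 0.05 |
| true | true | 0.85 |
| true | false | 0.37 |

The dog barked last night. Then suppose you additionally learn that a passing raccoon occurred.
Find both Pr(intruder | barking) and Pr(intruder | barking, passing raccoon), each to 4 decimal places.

Numerator (weight on configurations with intruder): 0.011988 + 0.006460 = 0.018448
The normalizing constant is 0.05×0.96×0.81 + 0.72×0.96×0.19 + 0.37×0.04×0.81 + 0.85×0.04×0.19 = 0.188656
P(intruder | barking) = 0.018448/0.188656 ≈ 0.0978

Now also conditioning on passing raccoon=true:
Sum P(barking|·) weighted by the priors over both values of intruder:
  P(barking | passing raccoon) = 0.72*0.96 + 0.85*0.04
        = 0.691200 + 0.034000 = 0.725200
The terms with intruder present sum to 0.034000, so
  P(intruder | barking, passing raccoon) = 0.034000 / 0.725200 ≈ 0.0469
— passing raccoon explains away the evidence for intruder.

Pr(intruder | barking) ≈ 0.0978; Pr(intruder | barking, passing raccoon) ≈ 0.0469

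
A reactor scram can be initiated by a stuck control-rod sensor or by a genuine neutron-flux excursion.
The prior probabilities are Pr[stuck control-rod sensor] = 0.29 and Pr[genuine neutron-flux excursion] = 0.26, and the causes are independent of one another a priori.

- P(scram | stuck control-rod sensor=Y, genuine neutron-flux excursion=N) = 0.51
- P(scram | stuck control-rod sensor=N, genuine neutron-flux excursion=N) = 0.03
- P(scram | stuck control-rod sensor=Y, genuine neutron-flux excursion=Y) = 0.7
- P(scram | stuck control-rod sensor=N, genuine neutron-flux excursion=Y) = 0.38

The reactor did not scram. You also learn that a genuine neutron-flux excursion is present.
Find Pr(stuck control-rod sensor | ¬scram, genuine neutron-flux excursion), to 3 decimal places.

Pr(stuck control-rod sensor | ¬scram, genuine neutron-flux excursion) ≈ 0.165

P(¬scram | genuine neutron-flux excursion) = 0.62·0.71 + 0.3·0.29 = 0.440200 + 0.087000 = 0.527200
Restricting to configurations with stuck control-rod sensor present: 0.3·0.29 = 0.087000.
So P(stuck control-rod sensor | ¬scram, genuine neutron-flux excursion) = 0.087000/0.527200 ≈ 0.165.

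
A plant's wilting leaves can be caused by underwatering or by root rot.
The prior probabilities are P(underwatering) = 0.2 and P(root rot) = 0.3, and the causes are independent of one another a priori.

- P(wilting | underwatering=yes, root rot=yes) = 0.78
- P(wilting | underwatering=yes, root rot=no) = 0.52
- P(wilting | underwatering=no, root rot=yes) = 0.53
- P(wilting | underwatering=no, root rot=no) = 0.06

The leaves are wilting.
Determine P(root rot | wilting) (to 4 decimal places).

P(root rot | wilting) ≈ 0.6205

P(wilting) = 0.06·0.8·0.7 + 0.53·0.8·0.3 + 0.52·0.2·0.7 + 0.78·0.2·0.3 = 0.033600 + 0.127200 + 0.072800 + 0.046800 = 0.280400
The root rot-present share is 0.127200 + 0.046800 = 0.174000.
P(root rot | wilting) = 0.174000 / 0.280400 ≈ 0.6205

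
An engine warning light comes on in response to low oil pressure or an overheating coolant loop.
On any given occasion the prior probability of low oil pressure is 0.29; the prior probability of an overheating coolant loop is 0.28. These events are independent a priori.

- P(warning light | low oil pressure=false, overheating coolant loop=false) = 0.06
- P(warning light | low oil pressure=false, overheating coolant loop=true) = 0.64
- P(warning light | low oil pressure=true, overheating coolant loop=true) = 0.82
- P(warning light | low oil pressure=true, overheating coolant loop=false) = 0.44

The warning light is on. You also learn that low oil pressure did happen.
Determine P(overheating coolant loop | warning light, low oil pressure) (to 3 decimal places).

Weight on overheating coolant loop=true, given the evidence: 0.82×0.28 = 0.229600
Denominator P(warning light | low oil pressure): 0.44×0.72 + 0.82×0.28 = 0.546400
P(overheating coolant loop | warning light, low oil pressure) = 0.229600/0.546400 ≈ 0.420

P(overheating coolant loop | warning light, low oil pressure) ≈ 0.420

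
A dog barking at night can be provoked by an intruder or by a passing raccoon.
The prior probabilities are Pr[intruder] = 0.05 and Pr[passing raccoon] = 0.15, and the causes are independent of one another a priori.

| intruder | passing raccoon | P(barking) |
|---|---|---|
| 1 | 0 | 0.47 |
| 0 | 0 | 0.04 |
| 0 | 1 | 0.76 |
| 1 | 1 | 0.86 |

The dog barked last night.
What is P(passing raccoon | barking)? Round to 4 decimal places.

Enumerate the 4 (intruder, passing raccoon) configurations and weight by the priors:
  P(barking) = 0.04*0.95*0.85 + 0.76*0.95*0.15 + 0.47*0.05*0.85 + 0.86*0.05*0.15
        = 0.032300 + 0.108300 + 0.019975 + 0.006450 = 0.167025
The terms with passing raccoon present sum to 0.114750, so
  P(passing raccoon | barking) = 0.114750 / 0.167025 ≈ 0.6870

P(passing raccoon | barking) ≈ 0.6870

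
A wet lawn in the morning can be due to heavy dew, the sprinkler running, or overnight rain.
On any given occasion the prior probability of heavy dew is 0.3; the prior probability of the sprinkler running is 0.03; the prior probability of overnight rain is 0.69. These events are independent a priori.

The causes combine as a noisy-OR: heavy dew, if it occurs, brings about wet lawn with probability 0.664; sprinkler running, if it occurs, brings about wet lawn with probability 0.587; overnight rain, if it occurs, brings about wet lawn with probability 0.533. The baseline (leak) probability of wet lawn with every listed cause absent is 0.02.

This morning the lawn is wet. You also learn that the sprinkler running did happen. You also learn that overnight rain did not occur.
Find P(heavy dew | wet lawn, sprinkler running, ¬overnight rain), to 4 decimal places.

Under noisy-OR, P(wet lawn | causes) = 1 − (1−0.02)·∏(1−qᵢ) over the active causes.
P(wet lawn | sprinkler running, ¬overnight rain) = 0.59526×0.7 + 0.864007×0.3 = 0.416682 + 0.259202 = 0.675884
The heavy dew-present share is 0.864007×0.3 = 0.259202.
Hence the posterior is 0.259202/0.675884 ≈ 0.3835.

P(heavy dew | wet lawn, sprinkler running, ¬overnight rain) ≈ 0.3835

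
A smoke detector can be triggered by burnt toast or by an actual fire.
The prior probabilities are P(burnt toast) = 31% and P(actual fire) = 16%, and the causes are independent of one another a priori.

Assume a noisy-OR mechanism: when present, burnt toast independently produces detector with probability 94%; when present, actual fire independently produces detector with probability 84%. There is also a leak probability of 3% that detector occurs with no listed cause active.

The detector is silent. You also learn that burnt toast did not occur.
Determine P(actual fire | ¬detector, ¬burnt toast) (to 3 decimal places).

Under noisy-OR, P(detector | causes) = 1 − (1−0.03)·∏(1−qᵢ) over the active causes.
By total probability over both values of actual fire:
  P(¬detector | ¬burnt toast) = 0.97·0.84 + 0.1552·0.16
        = 0.814800 + 0.024832 = 0.839632
Keeping only the actual fire-present terms gives 0.024832, so
  P(actual fire | ¬detector, ¬burnt toast) = 0.024832 / 0.839632 ≈ 0.030

P(actual fire | ¬detector, ¬burnt toast) ≈ 0.030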